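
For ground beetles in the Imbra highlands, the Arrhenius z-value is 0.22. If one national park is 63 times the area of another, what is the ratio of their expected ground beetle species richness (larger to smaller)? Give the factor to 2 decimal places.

2.49

S₂/S₁ = (A₂/A₁)^z = 63^0.22
ln(S₂/S₁) = 0.22 × ln 63 = 0.22 × 4.1431 = 0.9115
S₂/S₁ = e^0.9115 ≈ 2.488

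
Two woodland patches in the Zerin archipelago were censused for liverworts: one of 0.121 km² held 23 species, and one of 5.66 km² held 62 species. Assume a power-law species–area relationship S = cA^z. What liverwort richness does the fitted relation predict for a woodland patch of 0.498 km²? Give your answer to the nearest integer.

z = ln(62/23) / ln(5.66/0.121) = 0.9916 / 3.8454 = 0.2579
c = 23 / 0.121^0.2579 = 23 / 0.5801 = 39.65
S₃ = 39.65 × 0.498^0.2579 = 39.65 × 0.8355 ≈ 33.13

33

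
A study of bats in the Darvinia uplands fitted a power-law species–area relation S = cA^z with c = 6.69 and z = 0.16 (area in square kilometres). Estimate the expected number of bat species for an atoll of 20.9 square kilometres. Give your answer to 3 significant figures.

S = 6.69 × 20.9^0.16 = 6.69 × 1.626 ≈ 10.88

10.9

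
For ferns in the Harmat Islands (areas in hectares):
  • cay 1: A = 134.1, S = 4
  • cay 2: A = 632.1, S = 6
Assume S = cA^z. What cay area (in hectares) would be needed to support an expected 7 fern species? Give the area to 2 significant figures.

z = ln(6/4) / ln(632.1/134.1) = 0.4055 / 1.5505 = 0.2615
c = 4 / 134.1^0.2615 = 4 / 3.6 = 1.111
A = (7/1.111)^(1/0.2615) ⇒ ln A = ln(6.301)/0.2615 = 7.0385
A = e^7.0385 ≈ 1140 hectares

1100 hectares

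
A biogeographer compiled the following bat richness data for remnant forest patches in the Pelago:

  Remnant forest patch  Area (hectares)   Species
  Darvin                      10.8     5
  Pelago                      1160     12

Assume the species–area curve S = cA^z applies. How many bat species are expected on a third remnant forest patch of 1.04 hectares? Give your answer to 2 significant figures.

z = ln(12/5) / ln(1160/10.8) = 0.8755 / 4.6766 = 0.1872
c = 5 / 10.8^0.1872 = 5 / 1.561 = 3.203
S₃ = 3.203 × 1.04^0.1872 = 3.203 × 1.007 ≈ 3.226

3.2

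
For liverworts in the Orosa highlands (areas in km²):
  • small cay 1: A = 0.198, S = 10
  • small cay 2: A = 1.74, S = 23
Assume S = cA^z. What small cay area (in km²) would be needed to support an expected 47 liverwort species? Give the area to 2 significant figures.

11 km²

z = ln(23/10) / ln(1.74/0.198) = 0.8329 / 2.1734 = 0.3832
c = 10 / 0.198^0.3832 = 10 / 0.5376 = 18.6
A = (47/18.6)^(1/0.3832) ⇒ ln A = ln(2.527)/0.3832 = 2.4187
A = e^2.4187 ≈ 11.23 km²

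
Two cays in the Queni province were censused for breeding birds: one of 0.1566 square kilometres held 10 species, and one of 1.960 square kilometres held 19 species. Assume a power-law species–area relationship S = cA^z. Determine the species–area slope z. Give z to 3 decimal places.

0.254

Taking logs: ln S = ln c + z ln A, so z = (ln S₂ − ln S₁)/(ln A₂ − ln A₁).
z = ln(19/10) / ln(1.96/0.1566) = ln(1.9) / ln(12.52) = 0.6419 / 2.5270 = 0.2540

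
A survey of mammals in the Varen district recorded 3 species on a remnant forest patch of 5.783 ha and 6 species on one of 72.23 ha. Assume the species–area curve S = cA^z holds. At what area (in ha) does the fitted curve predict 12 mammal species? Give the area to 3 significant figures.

902 ha

z = ln(6/3) / ln(72.23/5.783) = 0.6931 / 2.5249 = 0.2745
c = 3 / 5.783^0.2745 = 3 / 1.619 = 1.853
A = (12/1.853)^(1/0.2745) ⇒ ln A = ln(6.476)/0.2745 = 6.8048
A = e^6.8048 ≈ 902.2 ha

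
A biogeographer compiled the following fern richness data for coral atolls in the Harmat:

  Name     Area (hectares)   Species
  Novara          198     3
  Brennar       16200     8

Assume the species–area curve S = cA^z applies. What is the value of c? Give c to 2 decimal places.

z = ln(S₂/S₁) / ln(A₂/A₁) = ln(8/3) / ln(16200/198) = 0.9808 / 4.4045 = 0.2227
c = S₁ / A₁^z = 3 / 198^0.2227 = 3 / 3.247 = 0.924

0.92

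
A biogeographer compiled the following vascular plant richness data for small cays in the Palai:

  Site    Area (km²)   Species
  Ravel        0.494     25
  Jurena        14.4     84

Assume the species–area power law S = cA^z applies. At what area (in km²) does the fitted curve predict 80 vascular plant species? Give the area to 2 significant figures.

z = ln(84/25) / ln(14.4/0.494) = 1.2119 / 3.3724 = 0.3594
c = 25 / 0.494^0.3594 = 25 / 0.7761 = 32.21
A = (80/32.21)^(1/0.3594) ⇒ ln A = ln(2.484)/0.3594 = 2.5315
A = e^2.5315 ≈ 12.57 km²

13 km²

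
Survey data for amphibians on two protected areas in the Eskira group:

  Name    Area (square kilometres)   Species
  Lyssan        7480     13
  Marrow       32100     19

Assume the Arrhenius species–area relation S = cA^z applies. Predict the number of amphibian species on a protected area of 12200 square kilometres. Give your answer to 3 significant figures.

14.8

z = ln(19/13) / ln(32100/7480) = 0.3795 / 1.4566 = 0.2605
c = 13 / 7480^0.2605 = 13 / 10.22 = 1.273
S₃ = 1.273 × 12200^0.2605 = 1.273 × 11.6 ≈ 14.77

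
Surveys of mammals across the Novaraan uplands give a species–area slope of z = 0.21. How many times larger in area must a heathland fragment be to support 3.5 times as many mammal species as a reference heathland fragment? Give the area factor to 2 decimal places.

389.76

(A₂/A₁)^0.21 = 3.5, so A₂/A₁ = 3.5^(1/0.21) = 3.5^4.762
ln(A₂/A₁) = ln 3.5 / 0.21 = 1.2528 / 0.21 = 5.9655
A₂/A₁ = e^5.9655 ≈ 389.8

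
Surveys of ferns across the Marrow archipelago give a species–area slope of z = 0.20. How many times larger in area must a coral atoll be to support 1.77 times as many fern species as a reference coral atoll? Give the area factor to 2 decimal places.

17.37

(A₂/A₁)^0.2 = 1.77, so A₂/A₁ = 1.77^(1/0.2) = 1.77^5
ln(A₂/A₁) = ln 1.77 / 0.2 = 0.5710 / 0.2 = 2.8549
A₂/A₁ = e^2.8549 ≈ 17.37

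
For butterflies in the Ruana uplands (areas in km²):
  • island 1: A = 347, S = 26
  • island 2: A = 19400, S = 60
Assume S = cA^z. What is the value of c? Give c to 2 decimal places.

7.71

z = ln(S₂/S₁) / ln(A₂/A₁) = ln(60/26) / ln(19400/347) = 0.8362 / 4.0237 = 0.2078
c = S₁ / A₁^z = 26 / 347^0.2078 = 26 / 3.373 = 7.709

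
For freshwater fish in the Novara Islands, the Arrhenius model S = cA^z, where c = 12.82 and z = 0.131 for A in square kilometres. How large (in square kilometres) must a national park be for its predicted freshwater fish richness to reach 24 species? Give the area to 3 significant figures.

120 square kilometres

24 = 12.82 × A^0.131  ⇒  A^0.131 = 24/12.82 = 1.872
ln A = ln(1.872) / 0.131 = 0.6270 / 0.131 = 4.7866
A = e^4.7866 ≈ 119.9 square kilometres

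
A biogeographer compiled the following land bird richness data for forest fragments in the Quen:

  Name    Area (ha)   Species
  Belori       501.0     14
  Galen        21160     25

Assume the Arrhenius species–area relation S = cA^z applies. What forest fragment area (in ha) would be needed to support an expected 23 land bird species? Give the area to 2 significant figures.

12000 ha

z = ln(25/14) / ln(21160/501) = 0.5798 / 3.7433 = 0.1549
c = 14 / 501^0.1549 = 14 / 2.619 = 5.345
A = (23/5.345)^(1/0.1549) ⇒ ln A = ln(4.303)/0.1549 = 9.4216
A = e^9.4216 ≈ 12352 ha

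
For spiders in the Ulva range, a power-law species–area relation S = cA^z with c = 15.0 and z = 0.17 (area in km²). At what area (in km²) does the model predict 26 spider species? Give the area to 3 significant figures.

25.4 km²

26 = 15 × A^0.17  ⇒  A^0.17 = 26/15 = 1.733
ln A = ln(1.733) / 0.17 = 0.5500 / 0.17 = 3.2356
A = e^3.2356 ≈ 25.42 km²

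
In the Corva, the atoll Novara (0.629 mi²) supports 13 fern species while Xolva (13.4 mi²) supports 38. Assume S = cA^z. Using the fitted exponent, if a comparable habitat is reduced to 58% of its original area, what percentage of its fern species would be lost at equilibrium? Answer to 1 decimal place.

z = ln(38/13) / ln(13.4/0.629) = 1.0726 / 3.0589 = 0.3507
S_new/S_old = (A_new/A_old)^z = 0.58^0.3507 = exp(0.3507 × -0.5447) = 0.8261
Fraction lost = 1 − 0.8261 = 0.1739

17.4%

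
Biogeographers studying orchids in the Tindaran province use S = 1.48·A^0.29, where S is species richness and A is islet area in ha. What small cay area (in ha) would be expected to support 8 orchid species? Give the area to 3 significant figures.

337 ha

8 = 1.48 × A^0.29  ⇒  A^0.29 = 8/1.48 = 5.405
ln A = ln(5.405) / 0.29 = 1.6874 / 0.29 = 5.8186
A = e^5.8186 ≈ 336.5 ha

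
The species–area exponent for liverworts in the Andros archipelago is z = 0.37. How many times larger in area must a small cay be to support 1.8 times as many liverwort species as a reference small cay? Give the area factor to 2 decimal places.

(A₂/A₁)^0.37 = 1.8, so A₂/A₁ = 1.8^(1/0.37) = 1.8^2.703
ln(A₂/A₁) = ln 1.8 / 0.37 = 0.5878 / 0.37 = 1.5886
A₂/A₁ = e^1.5886 ≈ 4.897

4.90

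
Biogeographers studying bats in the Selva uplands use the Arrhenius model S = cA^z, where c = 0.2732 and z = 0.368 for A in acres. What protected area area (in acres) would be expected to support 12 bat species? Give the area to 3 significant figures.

29100 acres

12 = 0.2732 × A^0.368  ⇒  A^0.368 = 12/0.2732 = 43.92
ln A = ln(43.92) / 0.368 = 3.7825 / 0.368 = 10.2784
A = e^10.2784 ≈ 29098 acres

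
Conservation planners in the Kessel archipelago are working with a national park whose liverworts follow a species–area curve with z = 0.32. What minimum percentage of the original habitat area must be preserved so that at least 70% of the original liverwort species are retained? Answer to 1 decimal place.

32.8%

Need (A_new/A_old)^0.32 = 0.7, so A_new/A_old = 0.7^(1/0.32) = 0.7^3.125
ln(A_new/A_old) = ln 0.7 / 0.32 = -0.3567 / 0.32 = -1.1146
A_new/A_old = e^-1.1146 ≈ 0.328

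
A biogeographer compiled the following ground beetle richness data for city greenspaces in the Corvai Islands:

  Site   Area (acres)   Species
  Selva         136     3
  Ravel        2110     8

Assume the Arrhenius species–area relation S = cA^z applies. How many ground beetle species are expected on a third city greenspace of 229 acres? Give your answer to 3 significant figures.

3.61

z = ln(8/3) / ln(2110/136) = 0.9808 / 2.7418 = 0.3577
c = 3 / 136^0.3577 = 3 / 5.797 = 0.5175
S₃ = 0.5175 × 229^0.3577 = 0.5175 × 6.985 ≈ 3.615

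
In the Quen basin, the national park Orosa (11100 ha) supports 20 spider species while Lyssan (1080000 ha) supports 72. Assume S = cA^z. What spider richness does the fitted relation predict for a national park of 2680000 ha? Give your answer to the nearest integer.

93

z = ln(72/20) / ln(1080000/11100) = 1.2809 / 4.5778 = 0.2798
c = 20 / 11100^0.2798 = 20 / 13.55 = 1.476
S₃ = 1.476 × 2680000^0.2798 = 1.476 × 62.91 ≈ 92.85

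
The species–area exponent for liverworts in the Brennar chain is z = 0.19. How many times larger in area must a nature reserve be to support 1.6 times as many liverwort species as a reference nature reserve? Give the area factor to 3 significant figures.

(A₂/A₁)^0.19 = 1.6, so A₂/A₁ = 1.6^(1/0.19) = 1.6^5.263
ln(A₂/A₁) = ln 1.6 / 0.19 = 0.4700 / 0.19 = 2.4737
A₂/A₁ = e^2.4737 ≈ 11.87

11.9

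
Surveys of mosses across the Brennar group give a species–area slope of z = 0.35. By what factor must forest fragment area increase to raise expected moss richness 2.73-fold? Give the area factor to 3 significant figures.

(A₂/A₁)^0.35 = 2.73, so A₂/A₁ = 2.73^(1/0.35) = 2.73^2.857
ln(A₂/A₁) = ln 2.73 / 0.35 = 1.0043 / 0.35 = 2.8694
A₂/A₁ = e^2.8694 ≈ 17.63

17.6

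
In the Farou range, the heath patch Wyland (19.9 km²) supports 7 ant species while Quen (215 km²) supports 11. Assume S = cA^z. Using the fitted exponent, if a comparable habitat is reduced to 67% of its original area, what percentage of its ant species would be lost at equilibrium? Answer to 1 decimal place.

z = ln(11/7) / ln(215/19.9) = 0.4520 / 2.3799 = 0.1899
S_new/S_old = (A_new/A_old)^z = 0.67^0.1899 = exp(0.1899 × -0.4005) = 0.9268
Fraction lost = 1 − 0.9268 = 0.07324

7.3%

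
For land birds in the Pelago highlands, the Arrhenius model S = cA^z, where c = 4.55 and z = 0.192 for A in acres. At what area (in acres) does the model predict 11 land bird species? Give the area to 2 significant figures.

99 acres

11 = 4.55 × A^0.192  ⇒  A^0.192 = 11/4.55 = 2.418
ln A = ln(2.418) / 0.192 = 0.8828 / 0.192 = 4.5978
A = e^4.5978 ≈ 99.26 acres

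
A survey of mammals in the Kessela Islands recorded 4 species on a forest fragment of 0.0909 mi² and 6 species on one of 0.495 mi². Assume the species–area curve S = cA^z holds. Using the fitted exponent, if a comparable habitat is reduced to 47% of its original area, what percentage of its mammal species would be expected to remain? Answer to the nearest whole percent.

83%

z = ln(6/4) / ln(0.495/0.0909) = 0.4055 / 1.6948 = 0.2392
S_new/S_old = (A_new/A_old)^z = 0.47^0.2392 = exp(0.2392 × -0.7550) = 0.8347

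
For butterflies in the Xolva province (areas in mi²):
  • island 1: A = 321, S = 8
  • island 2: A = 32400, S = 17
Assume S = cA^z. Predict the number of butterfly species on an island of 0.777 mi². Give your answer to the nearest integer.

z = ln(17/8) / ln(32400/321) = 0.7538 / 4.6145 = 0.1633
c = 8 / 321^0.1633 = 8 / 2.567 = 3.116
S₃ = 3.116 × 0.777^0.1633 = 3.116 × 0.9596 ≈ 2.991

3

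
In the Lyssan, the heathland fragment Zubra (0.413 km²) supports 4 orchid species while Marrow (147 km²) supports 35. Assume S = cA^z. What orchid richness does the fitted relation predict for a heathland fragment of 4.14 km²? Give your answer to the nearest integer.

z = ln(35/4) / ln(147/0.413) = 2.1691 / 5.8747 = 0.3692
c = 4 / 0.413^0.3692 = 4 / 0.7214 = 5.544
S₃ = 5.544 × 4.14^0.3692 = 5.544 × 1.69 ≈ 9.368

9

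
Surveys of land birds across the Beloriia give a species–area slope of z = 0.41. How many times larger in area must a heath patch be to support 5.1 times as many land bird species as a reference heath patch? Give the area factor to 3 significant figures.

(A₂/A₁)^0.41 = 5.1, so A₂/A₁ = 5.1^(1/0.41) = 5.1^2.439
ln(A₂/A₁) = ln 5.1 / 0.41 = 1.6292 / 0.41 = 3.9738
A₂/A₁ = e^3.9738 ≈ 53.18

53.2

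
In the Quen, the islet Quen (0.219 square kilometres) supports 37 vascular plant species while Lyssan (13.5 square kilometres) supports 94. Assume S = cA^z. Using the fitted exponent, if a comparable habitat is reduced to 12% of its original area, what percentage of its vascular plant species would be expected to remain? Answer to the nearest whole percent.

z = ln(94/37) / ln(13.5/0.219) = 0.9324 / 4.1214 = 0.2262
S_new/S_old = (A_new/A_old)^z = 0.12^0.2262 = exp(0.2262 × -2.1203) = 0.619

62%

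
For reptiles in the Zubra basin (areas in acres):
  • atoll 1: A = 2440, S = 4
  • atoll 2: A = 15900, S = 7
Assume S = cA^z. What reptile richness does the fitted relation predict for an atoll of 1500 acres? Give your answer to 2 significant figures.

z = ln(7/4) / ln(15900/2440) = 0.5596 / 1.8743 = 0.2986
c = 4 / 2440^0.2986 = 4 / 10.27 = 0.3897
S₃ = 0.3897 × 1500^0.2986 = 0.3897 × 8.877 ≈ 3.459

3.5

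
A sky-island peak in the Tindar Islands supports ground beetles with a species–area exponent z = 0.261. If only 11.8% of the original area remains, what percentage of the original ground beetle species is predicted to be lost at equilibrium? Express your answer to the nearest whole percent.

S_new/S_old = (A_new/A_old)^z = 0.118^0.261
= exp(0.261 × ln 0.118) = exp(0.261 × -2.1371) = exp(-0.5578) ≈ 0.5725
Fraction lost = 1 − 0.5725 = 0.4275

43%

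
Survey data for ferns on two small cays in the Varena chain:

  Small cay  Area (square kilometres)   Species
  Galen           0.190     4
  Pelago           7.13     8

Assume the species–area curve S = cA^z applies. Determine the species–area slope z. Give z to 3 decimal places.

0.191

Taking logs: ln S = ln c + z ln A, so z = (ln S₂ − ln S₁)/(ln A₂ − ln A₁).
z = ln(8/4) / ln(7.13/0.19) = ln(2) / ln(37.53) = 0.6931 / 3.6250 = 0.1912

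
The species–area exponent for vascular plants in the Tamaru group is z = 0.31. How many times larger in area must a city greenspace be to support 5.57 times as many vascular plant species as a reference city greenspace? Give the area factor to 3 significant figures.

(A₂/A₁)^0.31 = 5.57, so A₂/A₁ = 5.57^(1/0.31) = 5.57^3.226
ln(A₂/A₁) = ln 5.57 / 0.31 = 1.7174 / 0.31 = 5.5400
A₂/A₁ = e^5.5400 ≈ 254.7

255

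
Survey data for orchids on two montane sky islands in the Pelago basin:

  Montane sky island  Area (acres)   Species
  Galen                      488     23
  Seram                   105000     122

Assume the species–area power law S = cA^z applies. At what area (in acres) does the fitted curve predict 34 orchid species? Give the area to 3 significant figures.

1720 acres

z = ln(122/23) / ln(105000/488) = 1.6685 / 5.3714 = 0.3106
c = 23 / 488^0.3106 = 23 / 6.841 = 3.362
A = (34/3.362)^(1/0.3106) ⇒ ln A = ln(10.11)/0.3106 = 7.4486
A = e^7.4486 ≈ 1717 acres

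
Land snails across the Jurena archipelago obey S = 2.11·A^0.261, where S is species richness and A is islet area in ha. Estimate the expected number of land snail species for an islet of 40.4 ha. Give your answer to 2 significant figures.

5.5

S = 2.11 × 40.4^0.261
ln S = ln 2.11 + 0.261 × ln 40.4 = 0.7467 + 0.261 × 3.6988 = 1.7121
S = e^1.7121 ≈ 5.54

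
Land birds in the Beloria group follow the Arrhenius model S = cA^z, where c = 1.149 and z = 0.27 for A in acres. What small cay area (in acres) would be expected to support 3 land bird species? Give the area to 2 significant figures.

3 = 1.149 × A^0.27  ⇒  A^0.27 = 3/1.149 = 2.611
ln A = ln(2.611) / 0.27 = 0.9597 / 0.27 = 3.5545
A = e^3.5545 ≈ 34.97 acres

35 acres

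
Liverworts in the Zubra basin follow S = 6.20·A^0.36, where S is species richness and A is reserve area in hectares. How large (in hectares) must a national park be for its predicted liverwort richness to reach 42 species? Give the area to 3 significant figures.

203 hectares

42 = 6.2 × A^0.36  ⇒  A^0.36 = 42/6.2 = 6.774
ln A = ln(6.774) / 0.36 = 1.9131 / 0.36 = 5.3142
A = e^5.3142 ≈ 203.2 hectares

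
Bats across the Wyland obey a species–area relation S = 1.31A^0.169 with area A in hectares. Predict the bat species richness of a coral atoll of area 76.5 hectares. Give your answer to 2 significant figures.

2.7

S = 1.31 × 76.5^0.169
ln S = ln 1.31 + 0.169 × ln 76.5 = 0.2700 + 0.169 × 4.3373 = 1.0030
S = e^1.0030 ≈ 2.727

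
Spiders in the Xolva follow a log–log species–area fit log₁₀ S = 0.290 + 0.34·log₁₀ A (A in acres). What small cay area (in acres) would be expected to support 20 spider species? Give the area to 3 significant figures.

941 acres

20 = 1.95 × A^0.34  ⇒  A^0.34 = 20/1.95 = 10.26
ln A = ln(10.26) / 0.34 = 2.3280 / 0.34 = 6.8470
A = e^6.8470 ≈ 941.1 acres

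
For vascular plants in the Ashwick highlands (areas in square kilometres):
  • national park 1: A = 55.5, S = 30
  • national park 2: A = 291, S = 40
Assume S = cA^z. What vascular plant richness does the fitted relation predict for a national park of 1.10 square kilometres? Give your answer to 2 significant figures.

z = ln(40/30) / ln(291/55.5) = 0.2877 / 1.6569 = 0.1736
c = 30 / 55.5^0.1736 = 30 / 2.008 = 14.94
S₃ = 14.94 × 1.1^0.1736 = 14.94 × 1.017 ≈ 15.19

15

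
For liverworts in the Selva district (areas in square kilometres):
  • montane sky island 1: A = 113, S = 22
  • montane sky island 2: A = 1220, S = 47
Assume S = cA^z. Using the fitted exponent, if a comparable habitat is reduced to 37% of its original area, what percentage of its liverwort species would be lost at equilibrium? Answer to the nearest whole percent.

27%

z = ln(47/22) / ln(1220/113) = 0.7591 / 2.3792 = 0.3191
S_new/S_old = (A_new/A_old)^z = 0.37^0.3191 = exp(0.3191 × -0.9943) = 0.7282
Fraction lost = 1 − 0.7282 = 0.2718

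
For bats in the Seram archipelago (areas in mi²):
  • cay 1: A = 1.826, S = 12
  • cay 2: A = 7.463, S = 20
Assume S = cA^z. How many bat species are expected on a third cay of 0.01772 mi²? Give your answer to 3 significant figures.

2.23

z = ln(20/12) / ln(7.463/1.826) = 0.5108 / 1.4078 = 0.3628
c = 12 / 1.826^0.3628 = 12 / 1.244 = 9.645
S₃ = 9.645 × 0.01772^0.3628 = 9.645 × 0.2315 ≈ 2.232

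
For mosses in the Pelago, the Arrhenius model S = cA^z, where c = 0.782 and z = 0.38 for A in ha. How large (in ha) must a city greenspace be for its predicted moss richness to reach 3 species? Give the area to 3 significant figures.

3 = 0.782 × A^0.38  ⇒  A^0.38 = 3/0.782 = 3.836
ln A = ln(3.836) / 0.38 = 1.3445 / 0.38 = 3.5382
A = e^3.5382 ≈ 34.4 ha

34.4 ha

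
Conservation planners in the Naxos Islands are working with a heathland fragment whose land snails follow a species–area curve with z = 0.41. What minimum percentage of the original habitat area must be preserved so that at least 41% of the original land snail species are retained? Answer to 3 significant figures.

Need (A_new/A_old)^0.41 = 0.41, so A_new/A_old = 0.41^(1/0.41) = 0.41^2.439
ln(A_new/A_old) = ln 0.41 / 0.41 = -0.8916 / 0.41 = -2.1746
A_new/A_old = e^-2.1746 ≈ 0.1137

11.4%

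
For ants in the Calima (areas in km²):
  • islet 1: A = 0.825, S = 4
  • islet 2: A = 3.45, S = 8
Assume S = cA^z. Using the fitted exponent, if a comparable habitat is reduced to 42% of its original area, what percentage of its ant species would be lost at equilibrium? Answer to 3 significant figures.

34.3%

z = ln(8/4) / ln(3.45/0.825) = 0.6931 / 1.4307 = 0.4845
S_new/S_old = (A_new/A_old)^z = 0.42^0.4845 = exp(0.4845 × -0.8675) = 0.6569
Fraction lost = 1 − 0.6569 = 0.3431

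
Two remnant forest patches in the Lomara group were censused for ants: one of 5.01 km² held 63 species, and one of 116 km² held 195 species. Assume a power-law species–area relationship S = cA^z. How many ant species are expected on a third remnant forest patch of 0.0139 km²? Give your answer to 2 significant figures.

z = ln(195/63) / ln(116/5.01) = 1.1299 / 3.1422 = 0.3596
c = 63 / 5.01^0.3596 = 63 / 1.785 = 35.29
S₃ = 35.29 × 0.0139^0.3596 = 35.29 × 0.2149 ≈ 7.585

7.6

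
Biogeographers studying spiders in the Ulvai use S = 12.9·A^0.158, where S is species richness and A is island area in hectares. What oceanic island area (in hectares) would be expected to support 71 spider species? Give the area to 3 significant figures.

71 = 12.9 × A^0.158  ⇒  A^0.158 = 71/12.9 = 5.504
ln A = ln(5.504) / 0.158 = 1.7055 / 0.158 = 10.7940
A = e^10.7940 ≈ 48728 hectares

48700 hectares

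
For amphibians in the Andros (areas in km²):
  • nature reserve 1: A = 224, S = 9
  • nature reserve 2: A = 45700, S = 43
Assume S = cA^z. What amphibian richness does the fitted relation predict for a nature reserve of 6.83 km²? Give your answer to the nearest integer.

z = ln(43/9) / ln(45700/224) = 1.5640 / 5.3182 = 0.2941
c = 9 / 224^0.2941 = 9 / 4.911 = 1.833
S₃ = 1.833 × 6.83^0.2941 = 1.833 × 1.759 ≈ 3.225

3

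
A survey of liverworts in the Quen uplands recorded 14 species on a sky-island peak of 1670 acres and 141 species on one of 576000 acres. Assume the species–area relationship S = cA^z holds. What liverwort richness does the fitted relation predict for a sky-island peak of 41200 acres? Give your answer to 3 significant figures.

z = ln(141/14) / ln(576000/1670) = 2.3097 / 5.8433 = 0.3953
c = 14 / 1670^0.3953 = 14 / 18.79 = 0.7452
S₃ = 0.7452 × 41200^0.3953 = 0.7452 × 66.7 ≈ 49.71

49.7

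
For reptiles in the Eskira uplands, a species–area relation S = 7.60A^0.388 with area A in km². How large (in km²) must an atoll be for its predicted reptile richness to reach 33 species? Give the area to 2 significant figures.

33 = 7.6 × A^0.388  ⇒  A^0.388 = 33/7.6 = 4.342
ln A = ln(4.342) / 0.388 = 1.4684 / 0.388 = 3.7844
A = e^3.7844 ≈ 44.01 km²

44 km²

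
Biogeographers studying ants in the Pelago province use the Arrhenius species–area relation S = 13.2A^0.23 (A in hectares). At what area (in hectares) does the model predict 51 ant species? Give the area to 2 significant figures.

360 hectares

51 = 13.2 × A^0.23  ⇒  A^0.23 = 51/13.2 = 3.864
ln A = ln(3.864) / 0.23 = 1.3516 / 0.23 = 5.8766
A = e^5.8766 ≈ 356.6 hectares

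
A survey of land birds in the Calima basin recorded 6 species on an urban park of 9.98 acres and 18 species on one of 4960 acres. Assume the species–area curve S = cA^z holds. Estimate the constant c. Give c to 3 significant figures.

z = ln(S₂/S₁) / ln(A₂/A₁) = ln(18/6) / ln(4960/9.98) = 1.0986 / 6.2086 = 0.1770
c = S₁ / A₁^z = 6 / 9.98^0.1770 = 6 / 1.502 = 3.994

3.99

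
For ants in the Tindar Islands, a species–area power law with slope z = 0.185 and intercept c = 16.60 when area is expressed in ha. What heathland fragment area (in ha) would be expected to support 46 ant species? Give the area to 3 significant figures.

247 ha

46 = 16.6 × A^0.185  ⇒  A^0.185 = 46/16.6 = 2.771
ln A = ln(2.771) / 0.185 = 1.0192 / 0.185 = 5.5094
A = e^5.5094 ≈ 247 ha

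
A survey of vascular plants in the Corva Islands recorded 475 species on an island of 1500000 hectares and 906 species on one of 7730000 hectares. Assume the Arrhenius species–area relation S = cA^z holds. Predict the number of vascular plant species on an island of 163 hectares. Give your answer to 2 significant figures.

13

z = ln(906/475) / ln(7730000/1500000) = 0.6457 / 1.6396 = 0.3938
c = 475 / 1500000^0.3938 = 475 / 270.6 = 1.756
S₃ = 1.756 × 163^0.3938 = 1.756 × 7.434 ≈ 13.05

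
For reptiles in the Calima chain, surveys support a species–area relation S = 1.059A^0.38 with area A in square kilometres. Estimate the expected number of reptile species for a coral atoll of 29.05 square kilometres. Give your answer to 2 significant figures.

3.8

S = 1.059 × 29.05^0.38 = 1.059 × 3.597 ≈ 3.81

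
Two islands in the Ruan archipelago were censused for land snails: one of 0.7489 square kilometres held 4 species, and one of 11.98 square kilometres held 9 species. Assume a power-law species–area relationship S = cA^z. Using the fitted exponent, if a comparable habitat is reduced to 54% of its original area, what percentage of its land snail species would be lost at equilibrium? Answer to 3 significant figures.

16.5%

z = ln(9/4) / ln(11.98/0.7489) = 0.8109 / 2.7724 = 0.2925
S_new/S_old = (A_new/A_old)^z = 0.54^0.2925 = exp(0.2925 × -0.6162) = 0.8351
Fraction lost = 1 − 0.8351 = 0.1649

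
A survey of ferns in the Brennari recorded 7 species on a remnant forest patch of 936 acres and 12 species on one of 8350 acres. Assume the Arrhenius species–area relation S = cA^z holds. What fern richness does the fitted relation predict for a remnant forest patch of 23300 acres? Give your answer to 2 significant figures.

z = ln(12/7) / ln(8350/936) = 0.5390 / 2.1884 = 0.2463
c = 7 / 936^0.2463 = 7 / 5.393 = 1.298
S₃ = 1.298 × 23300^0.2463 = 1.298 × 11.9 ≈ 15.45

15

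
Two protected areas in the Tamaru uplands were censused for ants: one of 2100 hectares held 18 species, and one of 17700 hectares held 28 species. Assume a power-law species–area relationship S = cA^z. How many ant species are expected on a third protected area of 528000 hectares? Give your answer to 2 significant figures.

z = ln(28/18) / ln(17700/2100) = 0.4418 / 2.1316 = 0.2073
c = 18 / 2100^0.2073 = 18 / 4.882 = 3.687
S₃ = 3.687 × 528000^0.2073 = 3.687 × 15.35 ≈ 56.6

57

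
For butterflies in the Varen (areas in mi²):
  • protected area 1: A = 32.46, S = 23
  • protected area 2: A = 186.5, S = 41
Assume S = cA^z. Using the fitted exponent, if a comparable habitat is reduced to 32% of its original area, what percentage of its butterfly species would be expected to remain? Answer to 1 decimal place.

68.6%

z = ln(41/23) / ln(186.5/32.46) = 0.5781 / 1.7484 = 0.3306
S_new/S_old = (A_new/A_old)^z = 0.32^0.3306 = exp(0.3306 × -1.1394) = 0.6861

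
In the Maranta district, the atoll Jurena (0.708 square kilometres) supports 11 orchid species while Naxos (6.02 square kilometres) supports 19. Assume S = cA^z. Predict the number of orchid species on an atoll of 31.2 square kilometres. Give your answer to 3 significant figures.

28.9

z = ln(19/11) / ln(6.02/0.708) = 0.5465 / 2.1404 = 0.2553
c = 11 / 0.708^0.2553 = 11 / 0.9156 = 12.01
S₃ = 12.01 × 31.2^0.2553 = 12.01 × 2.407 ≈ 28.92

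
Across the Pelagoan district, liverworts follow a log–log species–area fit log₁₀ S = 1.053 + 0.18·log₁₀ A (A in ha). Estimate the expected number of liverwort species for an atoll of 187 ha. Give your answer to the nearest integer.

29

S = 11.3 × 187^0.18
ln S = ln 11.3 + 0.18 × ln 187 = 2.4246 + 0.18 × 5.2311 = 3.3662
S = e^3.3662 ≈ 28.97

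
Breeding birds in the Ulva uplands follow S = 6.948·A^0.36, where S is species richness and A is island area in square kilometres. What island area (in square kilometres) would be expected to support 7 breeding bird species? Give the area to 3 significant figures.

1.02 square kilometres

7 = 6.948 × A^0.36  ⇒  A^0.36 = 7/6.948 = 1.007
ln A = ln(1.007) / 0.36 = 0.0075 / 0.36 = 0.0207
A = e^0.0207 ≈ 1.021 square kilometres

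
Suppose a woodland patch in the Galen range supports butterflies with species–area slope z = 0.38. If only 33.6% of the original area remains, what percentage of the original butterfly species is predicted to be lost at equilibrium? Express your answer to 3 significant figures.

33.9%

S_new/S_old = (A_new/A_old)^z = 0.336^0.38
= exp(0.38 × ln 0.336) = exp(0.38 × -1.0906) = exp(-0.4144) ≈ 0.6607
Fraction lost = 1 − 0.6607 = 0.3393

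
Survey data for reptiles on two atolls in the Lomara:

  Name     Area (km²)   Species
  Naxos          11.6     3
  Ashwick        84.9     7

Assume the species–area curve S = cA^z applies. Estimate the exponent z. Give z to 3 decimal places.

Taking logs: ln S = ln c + z ln A, so z = (ln S₂ − ln S₁)/(ln A₂ − ln A₁).
z = ln(7/3) / ln(84.9/11.6) = ln(2.333) / ln(7.319) = 0.8473 / 1.9905 = 0.4257

0.426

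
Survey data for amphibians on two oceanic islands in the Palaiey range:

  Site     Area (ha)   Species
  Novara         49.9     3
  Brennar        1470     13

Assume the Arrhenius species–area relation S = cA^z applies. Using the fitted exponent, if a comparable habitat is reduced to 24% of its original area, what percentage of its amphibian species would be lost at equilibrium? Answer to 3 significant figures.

z = ln(13/3) / ln(1470/49.9) = 1.4663 / 3.3830 = 0.4334
S_new/S_old = (A_new/A_old)^z = 0.24^0.4334 = exp(0.4334 × -1.4271) = 0.5387
Fraction lost = 1 − 0.5387 = 0.4613

46.1%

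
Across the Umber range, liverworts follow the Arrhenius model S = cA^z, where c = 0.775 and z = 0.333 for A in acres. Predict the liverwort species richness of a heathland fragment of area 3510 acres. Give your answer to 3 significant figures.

11.7

S = 0.775 × 3510^0.333 = 0.775 × 15.16 ≈ 11.75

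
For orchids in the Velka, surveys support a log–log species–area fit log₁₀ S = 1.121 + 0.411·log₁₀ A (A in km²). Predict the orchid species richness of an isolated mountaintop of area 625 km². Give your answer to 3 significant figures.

S = 13.21 × 625^0.411
ln S = ln 13.21 + 0.411 × ln 625 = 2.5812 + 0.411 × 6.4378 = 5.2271
S = e^5.2271 ≈ 186.3

186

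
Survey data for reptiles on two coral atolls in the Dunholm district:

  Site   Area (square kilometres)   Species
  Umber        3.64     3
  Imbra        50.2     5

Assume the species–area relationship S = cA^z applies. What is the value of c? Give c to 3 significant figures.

2.33

z = ln(S₂/S₁) / ln(A₂/A₁) = ln(5/3) / ln(50.2/3.64) = 0.5108 / 2.6240 = 0.1947
c = S₁ / A₁^z = 3 / 3.64^0.1947 = 3 / 1.286 = 2.333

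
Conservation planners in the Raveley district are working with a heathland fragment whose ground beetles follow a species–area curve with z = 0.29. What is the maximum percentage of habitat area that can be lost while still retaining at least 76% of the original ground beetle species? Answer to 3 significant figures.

61.2%

Need (A_new/A_old)^0.29 = 0.76, so A_new/A_old = 0.76^(1/0.29) = 0.76^3.448
ln(A_new/A_old) = ln 0.76 / 0.29 = -0.2744 / 0.29 = -0.9463
A_new/A_old = e^-0.9463 ≈ 0.3882
Fraction that can be lost = 1 − 0.3882 = 0.6118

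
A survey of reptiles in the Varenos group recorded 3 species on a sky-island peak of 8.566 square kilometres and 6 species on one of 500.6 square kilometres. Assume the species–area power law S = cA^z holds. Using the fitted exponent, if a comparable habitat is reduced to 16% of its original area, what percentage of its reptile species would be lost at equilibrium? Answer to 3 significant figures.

26.8%

z = ln(6/3) / ln(500.6/8.566) = 0.6931 / 4.0680 = 0.1704
S_new/S_old = (A_new/A_old)^z = 0.16^0.1704 = exp(0.1704 × -1.8326) = 0.7318
Fraction lost = 1 − 0.7318 = 0.2682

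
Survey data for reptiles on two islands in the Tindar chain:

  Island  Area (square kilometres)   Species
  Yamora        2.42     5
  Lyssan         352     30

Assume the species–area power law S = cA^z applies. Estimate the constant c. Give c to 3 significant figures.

3.64

z = ln(S₂/S₁) / ln(A₂/A₁) = ln(30/5) / ln(352/2.42) = 1.7918 / 4.9799 = 0.3598
c = S₁ / A₁^z = 5 / 2.42^0.3598 = 5 / 1.374 = 3.638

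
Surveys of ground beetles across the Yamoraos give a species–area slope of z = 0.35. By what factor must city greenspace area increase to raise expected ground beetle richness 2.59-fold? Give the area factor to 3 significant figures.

(A₂/A₁)^0.35 = 2.59, so A₂/A₁ = 2.59^(1/0.35) = 2.59^2.857
ln(A₂/A₁) = ln 2.59 / 0.35 = 0.9517 / 0.35 = 2.7190
A₂/A₁ = e^2.7190 ≈ 15.17

15.2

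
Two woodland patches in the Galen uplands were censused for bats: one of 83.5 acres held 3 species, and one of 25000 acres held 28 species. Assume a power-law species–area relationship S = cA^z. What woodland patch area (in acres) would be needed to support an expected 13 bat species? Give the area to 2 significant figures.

z = ln(28/3) / ln(25000/83.5) = 2.2336 / 5.7018 = 0.3917
c = 3 / 83.5^0.3917 = 3 / 5.66 = 0.5301
A = (13/0.5301)^(1/0.3917) ⇒ ln A = ln(24.53)/0.3917 = 8.1680
A = e^8.1680 ≈ 3526 acres

3500 acres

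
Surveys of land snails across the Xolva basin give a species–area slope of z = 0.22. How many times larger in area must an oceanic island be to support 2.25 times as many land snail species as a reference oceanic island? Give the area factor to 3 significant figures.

39.9

(A₂/A₁)^0.22 = 2.25, so A₂/A₁ = 2.25^(1/0.22) = 2.25^4.545
ln(A₂/A₁) = ln 2.25 / 0.22 = 0.8109 / 0.22 = 3.6860
A₂/A₁ = e^3.6860 ≈ 39.89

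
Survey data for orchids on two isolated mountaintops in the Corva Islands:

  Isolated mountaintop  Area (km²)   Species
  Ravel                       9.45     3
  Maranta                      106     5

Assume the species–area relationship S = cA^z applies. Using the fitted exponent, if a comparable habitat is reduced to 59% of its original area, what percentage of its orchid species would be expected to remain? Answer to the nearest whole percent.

z = ln(5/3) / ln(106/9.45) = 0.5108 / 2.4174 = 0.2113
S_new/S_old = (A_new/A_old)^z = 0.59^0.2113 = exp(0.2113 × -0.5276) = 0.8945

89%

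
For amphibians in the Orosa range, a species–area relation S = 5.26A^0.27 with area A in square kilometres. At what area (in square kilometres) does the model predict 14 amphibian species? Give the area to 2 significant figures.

38 square kilometres

14 = 5.26 × A^0.27  ⇒  A^0.27 = 14/5.26 = 2.662
ln A = ln(2.662) / 0.27 = 0.9789 / 0.27 = 3.6257
A = e^3.6257 ≈ 37.55 square kilometres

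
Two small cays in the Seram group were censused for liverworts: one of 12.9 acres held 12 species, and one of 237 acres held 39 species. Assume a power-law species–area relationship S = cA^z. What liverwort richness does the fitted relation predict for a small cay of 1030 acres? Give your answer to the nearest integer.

z = ln(39/12) / ln(237/12.9) = 1.1787 / 2.9108 = 0.4049
c = 12 / 12.9^0.4049 = 12 / 2.816 = 4.261
S₃ = 4.261 × 1030^0.4049 = 4.261 × 16.59 ≈ 70.7

71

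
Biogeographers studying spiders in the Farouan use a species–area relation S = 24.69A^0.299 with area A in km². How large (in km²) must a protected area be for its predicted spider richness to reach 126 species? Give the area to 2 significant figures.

230 km²

126 = 24.69 × A^0.299  ⇒  A^0.299 = 126/24.69 = 5.103
ln A = ln(5.103) / 0.299 = 1.6299 / 0.299 = 5.4511
A = e^5.4511 ≈ 233 km²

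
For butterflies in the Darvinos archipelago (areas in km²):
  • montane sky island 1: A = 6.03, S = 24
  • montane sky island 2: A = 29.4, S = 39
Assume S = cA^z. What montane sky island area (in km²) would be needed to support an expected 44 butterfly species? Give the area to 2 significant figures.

44 km²

z = ln(39/24) / ln(29.4/6.03) = 0.4855 / 1.5842 = 0.3065
c = 24 / 6.03^0.3065 = 24 / 1.734 = 13.84
A = (44/13.84)^(1/0.3065) ⇒ ln A = ln(3.18)/0.3065 = 3.7746
A = e^3.7746 ≈ 43.58 km²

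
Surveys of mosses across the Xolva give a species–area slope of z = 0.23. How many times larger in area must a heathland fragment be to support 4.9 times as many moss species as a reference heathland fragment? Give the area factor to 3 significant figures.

1000

(A₂/A₁)^0.23 = 4.9, so A₂/A₁ = 4.9^(1/0.23) = 4.9^4.348
ln(A₂/A₁) = ln 4.9 / 0.23 = 1.5892 / 0.23 = 6.9097
A₂/A₁ = e^6.9097 ≈ 1002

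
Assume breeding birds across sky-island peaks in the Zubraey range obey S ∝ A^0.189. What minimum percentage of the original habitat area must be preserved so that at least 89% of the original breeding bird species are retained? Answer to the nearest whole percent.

54%

Need (A_new/A_old)^0.189 = 0.89, so A_new/A_old = 0.89^(1/0.189) = 0.89^5.291
ln(A_new/A_old) = ln 0.89 / 0.189 = -0.1165 / 0.189 = -0.6166
A_new/A_old = e^-0.6166 ≈ 0.5398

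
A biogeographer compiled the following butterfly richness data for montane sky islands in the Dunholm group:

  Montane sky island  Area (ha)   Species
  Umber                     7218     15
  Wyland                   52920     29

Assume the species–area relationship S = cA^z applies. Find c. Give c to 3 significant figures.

0.793

z = ln(S₂/S₁) / ln(A₂/A₁) = ln(29/15) / ln(52920/7218) = 0.6592 / 1.9922 = 0.3309
c = S₁ / A₁^z = 15 / 7218^0.3309 = 15 / 18.91 = 0.793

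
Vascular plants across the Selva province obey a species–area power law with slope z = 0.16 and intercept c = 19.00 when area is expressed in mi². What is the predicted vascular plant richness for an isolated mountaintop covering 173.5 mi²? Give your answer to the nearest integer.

S = 19 × 173.5^0.16 = 19 × 2.282 ≈ 43.36

43 species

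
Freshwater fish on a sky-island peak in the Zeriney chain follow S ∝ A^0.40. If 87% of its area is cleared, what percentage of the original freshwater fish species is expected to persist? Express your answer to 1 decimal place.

44.2%

S_new/S_old = (A_new/A_old)^z = 0.13^0.4
= exp(0.4 × ln 0.13) = exp(0.4 × -2.0402) = exp(-0.8161) ≈ 0.4422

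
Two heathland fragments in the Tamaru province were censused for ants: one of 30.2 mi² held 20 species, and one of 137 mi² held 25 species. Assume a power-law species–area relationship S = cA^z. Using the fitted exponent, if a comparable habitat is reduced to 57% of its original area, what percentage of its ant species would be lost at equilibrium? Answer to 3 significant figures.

7.96%

z = ln(25/20) / ln(137/30.2) = 0.2231 / 1.5121 = 0.1476
S_new/S_old = (A_new/A_old)^z = 0.57^0.1476 = exp(0.1476 × -0.5621) = 0.9204
Fraction lost = 1 − 0.9204 = 0.0796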